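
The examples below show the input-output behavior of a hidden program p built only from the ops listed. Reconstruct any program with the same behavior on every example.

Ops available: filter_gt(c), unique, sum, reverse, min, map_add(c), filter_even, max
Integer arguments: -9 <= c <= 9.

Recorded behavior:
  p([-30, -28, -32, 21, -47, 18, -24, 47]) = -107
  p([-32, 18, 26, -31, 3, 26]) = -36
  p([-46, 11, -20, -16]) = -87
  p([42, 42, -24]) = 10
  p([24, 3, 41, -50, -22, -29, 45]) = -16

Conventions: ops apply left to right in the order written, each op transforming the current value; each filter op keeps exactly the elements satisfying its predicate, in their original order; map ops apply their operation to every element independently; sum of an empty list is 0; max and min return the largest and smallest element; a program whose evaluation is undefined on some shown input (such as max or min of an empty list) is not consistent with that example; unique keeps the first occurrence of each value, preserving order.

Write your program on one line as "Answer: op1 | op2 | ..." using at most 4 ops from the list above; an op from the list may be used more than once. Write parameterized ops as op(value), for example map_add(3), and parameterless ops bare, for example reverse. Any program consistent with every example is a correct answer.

unique | map_add(-4) | sum

Check, running the answer program on each example:
  [-30, -28, -32, 21, -47, 18, -24, 47] -> [-30, -28, -32, 21, -47, 18, -24, 47] -> [-34, -32, -36, 17, -51, 14, -28, 43] -> -107
  [-32, 18, 26, -31, 3, 26] -> [-32, 18, 26, -31, 3] -> [-36, 14, 22, -35, -1] -> -36
  [-46, 11, -20, -16] -> [-46, 11, -20, -16] -> [-50, 7, -24, -20] -> -87
  [42, 42, -24] -> [42, -24] -> [38, -28] -> 10
  [24, 3, 41, -50, -22, -29, 45] -> [24, 3, 41, -50, -22, -29, 45] -> [20, -1, 37, -54, -26, -33, 41] -> -16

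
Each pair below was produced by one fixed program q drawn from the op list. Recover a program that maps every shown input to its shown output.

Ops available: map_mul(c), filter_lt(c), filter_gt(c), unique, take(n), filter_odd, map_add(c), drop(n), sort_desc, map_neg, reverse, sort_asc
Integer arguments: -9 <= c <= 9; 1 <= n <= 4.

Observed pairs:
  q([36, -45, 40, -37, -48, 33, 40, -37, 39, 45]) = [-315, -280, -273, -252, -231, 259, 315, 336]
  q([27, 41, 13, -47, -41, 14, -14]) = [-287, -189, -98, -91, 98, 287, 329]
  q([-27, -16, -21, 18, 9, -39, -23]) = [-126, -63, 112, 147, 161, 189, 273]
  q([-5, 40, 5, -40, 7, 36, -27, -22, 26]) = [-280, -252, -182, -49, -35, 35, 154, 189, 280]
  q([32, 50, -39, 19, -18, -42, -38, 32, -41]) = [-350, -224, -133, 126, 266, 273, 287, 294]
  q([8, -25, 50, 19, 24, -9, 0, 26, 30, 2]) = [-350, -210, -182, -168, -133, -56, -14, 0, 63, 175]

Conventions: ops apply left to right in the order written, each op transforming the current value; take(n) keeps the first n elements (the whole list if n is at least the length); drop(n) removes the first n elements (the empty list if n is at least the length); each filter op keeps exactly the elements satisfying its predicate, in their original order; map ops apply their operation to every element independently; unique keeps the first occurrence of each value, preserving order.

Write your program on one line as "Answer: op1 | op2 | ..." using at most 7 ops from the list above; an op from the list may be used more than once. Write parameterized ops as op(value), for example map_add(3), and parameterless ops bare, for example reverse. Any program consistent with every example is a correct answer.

sort_desc | sort_asc | map_neg | unique | sort_asc | map_mul(7)

Check, running the answer program on each example:
  [36, -45, 40, -37, -48, 33, 40, -37, 39, 45] -> [45, 40, 40, 39, 36, 33, -37, -37, -45, -48] -> [-48, -45, -37, -37, 33, 36, 39, 40, 40, 45] -> [48, 45, 37, 37, -33, -36, -39, -40, -40, -45] -> [48, 45, 37, -33, -36, -39, -40, -45] -> [-45, -40, -39, -36, -33, 37, 45, 48] -> [-315, -280, -273, -252, -231, 259, 315, 336]
  [27, 41, 13, -47, -41, 14, -14] -> [41, 27, 14, 13, -14, -41, -47] -> [-47, -41, -14, 13, 14, 27, 41] -> [47, 41, 14, -13, -14, -27, -41] -> [47, 41, 14, -13, -14, -27, -41] -> [-41, -27, -14, -13, 14, 41, 47] -> [-287, -189, -98, -91, 98, 287, 329]
  [-27, -16, -21, 18, 9, -39, -23] -> [18, 9, -16, -21, -23, -27, -39] -> [-39, -27, -23, -21, -16, 9, 18] -> [39, 27, 23, 21, 16, -9, -18] -> [39, 27, 23, 21, 16, -9, -18] -> [-18, -9, 16, 21, 23, 27, 39] -> [-126, -63, 112, 147, 161, 189, 273]
  [-5, 40, 5, -40, 7, 36, -27, -22, 26] -> [40, 36, 26, 7, 5, -5, -22, -27, -40] -> [-40, -27, -22, -5, 5, 7, 26, 36, 40] -> [40, 27, 22, 5, -5, -7, -26, -36, -40] -> [40, 27, 22, 5, -5, -7, -26, -36, -40] -> [-40, -36, -26, -7, -5, 5, 22, 27, 40] -> [-280, -252, -182, -49, -35, 35, 154, 189, 280]
  [32, 50, -39, 19, -18, -42, -38, 32, -41] -> [50, 32, 32, 19, -18, -38, -39, -41, -42] -> [-42, -41, -39, -38, -18, 19, 32, 32, 50] -> [42, 41, 39, 38, 18, -19, -32, -32, -50] -> [42, 41, 39, 38, 18, -19, -32, -50] -> [-50, -32, -19, 18, 38, 39, 41, 42] -> [-350, -224, -133, 126, 266, 273, 287, 294]
  [8, -25, 50, 19, 24, -9, 0, 26, 30, 2] -> [50, 30, 26, 24, 19, 8, 2, 0, -9, -25] -> [-25, -9, 0, 2, 8, 19, 24, 26, 30, 50] -> [25, 9, 0, -2, -8, -19, -24, -26, -30, -50] -> [25, 9, 0, -2, -8, -19, -24, -26, -30, -50] -> [-50, -30, -26, -24, -19, -8, -2, 0, 9, 25] -> [-350, -210, -182, -168, -133, -56, -14, 0, 63, 175]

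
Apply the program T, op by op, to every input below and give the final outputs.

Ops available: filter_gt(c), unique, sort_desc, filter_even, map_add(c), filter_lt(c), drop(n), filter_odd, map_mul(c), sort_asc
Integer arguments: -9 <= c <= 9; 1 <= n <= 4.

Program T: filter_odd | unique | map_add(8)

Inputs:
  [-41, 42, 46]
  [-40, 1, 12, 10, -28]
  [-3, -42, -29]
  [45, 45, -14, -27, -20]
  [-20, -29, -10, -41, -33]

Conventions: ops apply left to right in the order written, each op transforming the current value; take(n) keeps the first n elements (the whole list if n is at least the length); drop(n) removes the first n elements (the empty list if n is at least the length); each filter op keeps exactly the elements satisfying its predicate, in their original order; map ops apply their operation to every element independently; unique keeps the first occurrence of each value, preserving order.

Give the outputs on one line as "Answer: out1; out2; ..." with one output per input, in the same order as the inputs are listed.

[-33]; [9]; [5, -21]; [53, -19]; [-21, -33, -25]

Execution, op by op:
  [-41, 42, 46] -> [-41] -> [-41] -> [-33]
  [-40, 1, 12, 10, -28] -> [1] -> [1] -> [9]
  [-3, -42, -29] -> [-3, -29] -> [-3, -29] -> [5, -21]
  [45, 45, -14, -27, -20] -> [45, 45, -27] -> [45, -27] -> [53, -19]
  [-20, -29, -10, -41, -33] -> [-29, -41, -33] -> [-29, -41, -33] -> [-21, -33, -25]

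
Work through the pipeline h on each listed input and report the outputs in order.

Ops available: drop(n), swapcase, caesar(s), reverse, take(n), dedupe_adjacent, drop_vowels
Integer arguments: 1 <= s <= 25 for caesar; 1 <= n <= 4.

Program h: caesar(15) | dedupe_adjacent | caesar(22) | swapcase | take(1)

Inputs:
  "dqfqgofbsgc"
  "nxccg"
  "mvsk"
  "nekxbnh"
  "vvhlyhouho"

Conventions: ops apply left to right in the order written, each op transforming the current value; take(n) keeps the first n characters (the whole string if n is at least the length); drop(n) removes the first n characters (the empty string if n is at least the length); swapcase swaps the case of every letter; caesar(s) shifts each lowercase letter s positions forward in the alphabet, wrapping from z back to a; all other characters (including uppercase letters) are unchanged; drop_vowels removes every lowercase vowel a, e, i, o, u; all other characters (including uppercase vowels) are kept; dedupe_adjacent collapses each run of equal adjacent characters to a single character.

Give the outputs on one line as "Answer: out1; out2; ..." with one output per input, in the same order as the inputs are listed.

Execution, op by op:
  "dqfqgofbsgc" -> "sfufvduqhvr" -> "sfufvduqhvr" -> "obqbrzqmdrn" -> "OBQBRZQMDRN" -> "O"
  "nxccg" -> "cmrrv" -> "cmrv" -> "yinr" -> "YINR" -> "Y"
  "mvsk" -> "bkhz" -> "bkhz" -> "xgdv" -> "XGDV" -> "X"
  "nekxbnh" -> "ctzmqcw" -> "ctzmqcw" -> "ypvimys" -> "YPVIMYS" -> "Y"
  "vvhlyhouho" -> "kkwanwdjwd" -> "kwanwdjwd" -> "gswjszfsz" -> "GSWJSZFSZ" -> "G"

"O"; "Y"; "X"; "Y"; "G"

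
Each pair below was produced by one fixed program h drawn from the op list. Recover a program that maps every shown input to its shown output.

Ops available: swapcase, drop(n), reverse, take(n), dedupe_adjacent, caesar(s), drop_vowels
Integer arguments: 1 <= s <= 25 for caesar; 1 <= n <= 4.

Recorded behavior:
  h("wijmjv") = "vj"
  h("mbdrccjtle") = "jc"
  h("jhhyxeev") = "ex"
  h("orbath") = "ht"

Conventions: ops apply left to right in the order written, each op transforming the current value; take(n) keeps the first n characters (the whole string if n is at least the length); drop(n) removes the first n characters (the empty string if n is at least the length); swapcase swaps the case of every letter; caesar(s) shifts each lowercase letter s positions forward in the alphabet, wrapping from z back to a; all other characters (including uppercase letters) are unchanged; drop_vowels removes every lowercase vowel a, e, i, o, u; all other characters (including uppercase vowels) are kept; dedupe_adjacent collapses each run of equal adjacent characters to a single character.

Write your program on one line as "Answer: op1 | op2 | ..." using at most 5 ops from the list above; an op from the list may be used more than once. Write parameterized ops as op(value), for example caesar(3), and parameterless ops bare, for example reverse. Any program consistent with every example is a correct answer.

drop(4) | take(3) | reverse | dedupe_adjacent

Check, running the answer program on each example:
  "wijmjv" -> "jv" -> "jv" -> "vj" -> "vj"
  "mbdrccjtle" -> "ccjtle" -> "ccj" -> "jcc" -> "jc"
  "jhhyxeev" -> "xeev" -> "xee" -> "eex" -> "ex"
  "orbath" -> "th" -> "th" -> "ht" -> "ht"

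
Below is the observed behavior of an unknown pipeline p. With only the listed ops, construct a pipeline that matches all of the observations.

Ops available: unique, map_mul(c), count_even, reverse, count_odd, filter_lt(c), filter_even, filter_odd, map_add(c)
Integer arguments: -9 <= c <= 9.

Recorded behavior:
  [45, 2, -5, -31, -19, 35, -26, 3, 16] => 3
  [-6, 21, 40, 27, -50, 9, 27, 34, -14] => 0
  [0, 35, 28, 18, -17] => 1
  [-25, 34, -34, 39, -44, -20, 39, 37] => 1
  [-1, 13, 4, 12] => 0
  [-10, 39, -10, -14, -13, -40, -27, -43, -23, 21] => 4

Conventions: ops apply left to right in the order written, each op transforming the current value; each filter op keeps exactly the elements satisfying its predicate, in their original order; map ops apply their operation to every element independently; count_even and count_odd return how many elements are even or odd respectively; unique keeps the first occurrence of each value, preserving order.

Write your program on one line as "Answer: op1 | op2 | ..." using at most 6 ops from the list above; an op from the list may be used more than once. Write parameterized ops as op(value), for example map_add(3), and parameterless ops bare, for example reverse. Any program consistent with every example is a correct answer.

map_add(4) | filter_odd | map_mul(2) | filter_lt(6) | count_even

Check, running the answer program on each example:
  [45, 2, -5, -31, -19, 35, -26, 3, 16] -> [49, 6, -1, -27, -15, 39, -22, 7, 20] -> [49, -1, -27, -15, 39, 7] -> [98, -2, -54, -30, 78, 14] -> [-2, -54, -30] -> 3
  [-6, 21, 40, 27, -50, 9, 27, 34, -14] -> [-2, 25, 44, 31, -46, 13, 31, 38, -10] -> [25, 31, 13, 31] -> [50, 62, 26, 62] -> [] -> 0
  [0, 35, 28, 18, -17] -> [4, 39, 32, 22, -13] -> [39, -13] -> [78, -26] -> [-26] -> 1
  [-25, 34, -34, 39, -44, -20, 39, 37] -> [-21, 38, -30, 43, -40, -16, 43, 41] -> [-21, 43, 43, 41] -> [-42, 86, 86, 82] -> [-42] -> 1
  [-1, 13, 4, 12] -> [3, 17, 8, 16] -> [3, 17] -> [6, 34] -> [] -> 0
  [-10, 39, -10, -14, -13, -40, -27, -43, -23, 21] -> [-6, 43, -6, -10, -9, -36, -23, -39, -19, 25] -> [43, -9, -23, -39, -19, 25] -> [86, -18, -46, -78, -38, 50] -> [-18, -46, -78, -38] -> 4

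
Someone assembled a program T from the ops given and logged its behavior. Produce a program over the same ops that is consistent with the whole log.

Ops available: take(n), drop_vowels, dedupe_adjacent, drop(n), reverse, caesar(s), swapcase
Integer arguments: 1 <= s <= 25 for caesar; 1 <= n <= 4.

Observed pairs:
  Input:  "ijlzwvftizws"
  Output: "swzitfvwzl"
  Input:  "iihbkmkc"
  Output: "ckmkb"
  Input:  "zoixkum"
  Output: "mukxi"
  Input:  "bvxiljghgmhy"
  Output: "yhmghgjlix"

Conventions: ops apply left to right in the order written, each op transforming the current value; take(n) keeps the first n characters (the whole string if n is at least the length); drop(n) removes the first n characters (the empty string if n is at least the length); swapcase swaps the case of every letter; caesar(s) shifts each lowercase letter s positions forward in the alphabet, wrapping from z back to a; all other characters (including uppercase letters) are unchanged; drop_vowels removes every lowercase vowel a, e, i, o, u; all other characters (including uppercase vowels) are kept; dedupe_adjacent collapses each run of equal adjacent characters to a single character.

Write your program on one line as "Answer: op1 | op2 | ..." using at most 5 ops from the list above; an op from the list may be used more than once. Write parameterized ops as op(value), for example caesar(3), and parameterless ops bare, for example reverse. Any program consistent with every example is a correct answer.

dedupe_adjacent | swapcase | drop(2) | swapcase | reverse

Check, running the answer program on each example:
  "ijlzwvftizws" -> "ijlzwvftizws" -> "IJLZWVFTIZWS" -> "LZWVFTIZWS" -> "lzwvftizws" -> "swzitfvwzl"
  "iihbkmkc" -> "ihbkmkc" -> "IHBKMKC" -> "BKMKC" -> "bkmkc" -> "ckmkb"
  "zoixkum" -> "zoixkum" -> "ZOIXKUM" -> "IXKUM" -> "ixkum" -> "mukxi"
  "bvxiljghgmhy" -> "bvxiljghgmhy" -> "BVXILJGHGMHY" -> "XILJGHGMHY" -> "xiljghgmhy" -> "yhmghgjlix"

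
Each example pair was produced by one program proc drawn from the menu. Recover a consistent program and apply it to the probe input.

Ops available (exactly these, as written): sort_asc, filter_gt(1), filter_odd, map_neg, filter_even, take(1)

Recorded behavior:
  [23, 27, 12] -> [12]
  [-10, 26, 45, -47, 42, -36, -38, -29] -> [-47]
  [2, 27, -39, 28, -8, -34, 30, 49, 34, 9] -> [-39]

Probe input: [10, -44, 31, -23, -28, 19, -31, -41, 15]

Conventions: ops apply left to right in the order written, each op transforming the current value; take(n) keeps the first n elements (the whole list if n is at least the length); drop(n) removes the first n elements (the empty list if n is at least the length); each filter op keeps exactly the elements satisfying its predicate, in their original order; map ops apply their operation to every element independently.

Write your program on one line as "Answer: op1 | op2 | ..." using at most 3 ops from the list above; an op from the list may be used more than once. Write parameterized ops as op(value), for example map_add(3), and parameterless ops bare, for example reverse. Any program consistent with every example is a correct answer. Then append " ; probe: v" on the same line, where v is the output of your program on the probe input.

sort_asc | take(1) ; probe: [-44]

Check, running the answer program on each example:
  [23, 27, 12] -> [12, 23, 27] -> [12]
  [-10, 26, 45, -47, 42, -36, -38, -29] -> [-47, -38, -36, -29, -10, 26, 42, 45] -> [-47]
  [2, 27, -39, 28, -8, -34, 30, 49, 34, 9] -> [-39, -34, -8, 2, 9, 27, 28, 30, 34, 49] -> [-39]
  probe: [10, -44, 31, -23, -28, 19, -31, -41, 15] -> [-44, -41, -31, -28, -23, 10, 15, 19, 31] -> [-44]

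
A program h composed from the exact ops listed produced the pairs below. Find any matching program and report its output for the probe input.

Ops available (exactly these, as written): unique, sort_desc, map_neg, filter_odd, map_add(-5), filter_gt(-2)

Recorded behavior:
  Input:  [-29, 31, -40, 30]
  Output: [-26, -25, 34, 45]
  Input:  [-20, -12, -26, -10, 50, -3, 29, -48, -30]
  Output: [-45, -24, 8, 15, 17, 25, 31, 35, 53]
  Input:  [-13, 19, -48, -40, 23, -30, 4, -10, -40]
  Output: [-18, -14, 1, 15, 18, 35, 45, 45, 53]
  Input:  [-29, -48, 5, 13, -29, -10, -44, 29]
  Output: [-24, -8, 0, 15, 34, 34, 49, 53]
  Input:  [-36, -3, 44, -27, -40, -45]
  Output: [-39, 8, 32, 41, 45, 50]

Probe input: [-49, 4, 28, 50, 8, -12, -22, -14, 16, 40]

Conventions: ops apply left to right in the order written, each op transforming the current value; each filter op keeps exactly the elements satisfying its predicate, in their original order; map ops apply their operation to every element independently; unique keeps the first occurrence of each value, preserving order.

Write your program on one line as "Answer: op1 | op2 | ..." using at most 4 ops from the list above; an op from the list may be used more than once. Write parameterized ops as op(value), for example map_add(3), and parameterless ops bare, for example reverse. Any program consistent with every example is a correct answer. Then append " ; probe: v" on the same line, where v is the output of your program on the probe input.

map_add(-5) | sort_desc | map_neg ; probe: [-45, -35, -23, -11, -3, 1, 17, 19, 27, 54]

Check, running the answer program on each example:
  [-29, 31, -40, 30] -> [-34, 26, -45, 25] -> [26, 25, -34, -45] -> [-26, -25, 34, 45]
  [-20, -12, -26, -10, 50, -3, 29, -48, -30] -> [-25, -17, -31, -15, 45, -8, 24, -53, -35] -> [45, 24, -8, -15, -17, -25, -31, -35, -53] -> [-45, -24, 8, 15, 17, 25, 31, 35, 53]
  [-13, 19, -48, -40, 23, -30, 4, -10, -40] -> [-18, 14, -53, -45, 18, -35, -1, -15, -45] -> [18, 14, -1, -15, -18, -35, -45, -45, -53] -> [-18, -14, 1, 15, 18, 35, 45, 45, 53]
  [-29, -48, 5, 13, -29, -10, -44, 29] -> [-34, -53, 0, 8, -34, -15, -49, 24] -> [24, 8, 0, -15, -34, -34, -49, -53] -> [-24, -8, 0, 15, 34, 34, 49, 53]
  [-36, -3, 44, -27, -40, -45] -> [-41, -8, 39, -32, -45, -50] -> [39, -8, -32, -41, -45, -50] -> [-39, 8, 32, 41, 45, 50]
  probe: [-49, 4, 28, 50, 8, -12, -22, -14, 16, 40] -> [-54, -1, 23, 45, 3, -17, -27, -19, 11, 35] -> [45, 35, 23, 11, 3, -1, -17, -19, -27, -54] -> [-45, -35, -23, -11, -3, 1, 17, 19, 27, 54]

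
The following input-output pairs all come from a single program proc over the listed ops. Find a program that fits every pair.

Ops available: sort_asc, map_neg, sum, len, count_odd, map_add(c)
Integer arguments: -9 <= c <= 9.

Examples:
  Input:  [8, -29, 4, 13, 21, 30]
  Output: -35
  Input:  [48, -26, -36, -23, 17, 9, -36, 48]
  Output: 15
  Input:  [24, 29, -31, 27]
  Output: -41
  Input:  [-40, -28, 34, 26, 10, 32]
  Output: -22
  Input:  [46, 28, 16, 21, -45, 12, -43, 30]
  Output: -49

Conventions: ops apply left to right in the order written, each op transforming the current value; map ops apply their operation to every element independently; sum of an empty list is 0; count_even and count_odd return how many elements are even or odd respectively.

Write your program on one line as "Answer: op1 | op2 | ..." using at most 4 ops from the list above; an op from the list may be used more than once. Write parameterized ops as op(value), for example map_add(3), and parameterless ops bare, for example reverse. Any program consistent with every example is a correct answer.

map_add(-2) | map_neg | sort_asc | sum

Check, running the answer program on each example:
  [8, -29, 4, 13, 21, 30] -> [6, -31, 2, 11, 19, 28] -> [-6, 31, -2, -11, -19, -28] -> [-28, -19, -11, -6, -2, 31] -> -35
  [48, -26, -36, -23, 17, 9, -36, 48] -> [46, -28, -38, -25, 15, 7, -38, 46] -> [-46, 28, 38, 25, -15, -7, 38, -46] -> [-46, -46, -15, -7, 25, 28, 38, 38] -> 15
  [24, 29, -31, 27] -> [22, 27, -33, 25] -> [-22, -27, 33, -25] -> [-27, -25, -22, 33] -> -41
  [-40, -28, 34, 26, 10, 32] -> [-42, -30, 32, 24, 8, 30] -> [42, 30, -32, -24, -8, -30] -> [-32, -30, -24, -8, 30, 42] -> -22
  [46, 28, 16, 21, -45, 12, -43, 30] -> [44, 26, 14, 19, -47, 10, -45, 28] -> [-44, -26, -14, -19, 47, -10, 45, -28] -> [-44, -28, -26, -19, -14, -10, 45, 47] -> -49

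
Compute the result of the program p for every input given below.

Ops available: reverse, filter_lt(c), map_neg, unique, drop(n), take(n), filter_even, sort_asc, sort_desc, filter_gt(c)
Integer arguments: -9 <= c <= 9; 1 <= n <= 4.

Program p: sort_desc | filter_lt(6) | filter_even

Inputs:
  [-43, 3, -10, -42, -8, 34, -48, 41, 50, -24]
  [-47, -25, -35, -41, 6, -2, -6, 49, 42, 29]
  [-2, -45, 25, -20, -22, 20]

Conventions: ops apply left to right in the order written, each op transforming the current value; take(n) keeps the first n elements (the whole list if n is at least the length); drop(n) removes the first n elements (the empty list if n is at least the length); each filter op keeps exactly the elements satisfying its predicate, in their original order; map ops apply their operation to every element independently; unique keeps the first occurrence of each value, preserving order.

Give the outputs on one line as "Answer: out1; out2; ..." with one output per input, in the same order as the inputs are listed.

Execution, op by op:
  [-43, 3, -10, -42, -8, 34, -48, 41, 50, -24] -> [50, 41, 34, 3, -8, -10, -24, -42, -43, -48] -> [3, -8, -10, -24, -42, -43, -48] -> [-8, -10, -24, -42, -48]
  [-47, -25, -35, -41, 6, -2, -6, 49, 42, 29] -> [49, 42, 29, 6, -2, -6, -25, -35, -41, -47] -> [-2, -6, -25, -35, -41, -47] -> [-2, -6]
  [-2, -45, 25, -20, -22, 20] -> [25, 20, -2, -20, -22, -45] -> [-2, -20, -22, -45] -> [-2, -20, -22]

[-8, -10, -24, -42, -48]; [-2, -6]; [-2, -20, -22]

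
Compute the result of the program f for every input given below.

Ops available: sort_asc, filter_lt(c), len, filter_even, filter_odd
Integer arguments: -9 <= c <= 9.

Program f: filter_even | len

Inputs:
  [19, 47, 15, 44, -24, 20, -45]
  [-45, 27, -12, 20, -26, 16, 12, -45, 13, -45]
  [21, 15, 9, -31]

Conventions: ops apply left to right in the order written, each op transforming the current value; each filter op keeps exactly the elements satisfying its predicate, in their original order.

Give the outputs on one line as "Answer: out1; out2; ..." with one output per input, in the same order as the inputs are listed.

Execution, op by op:
  [19, 47, 15, 44, -24, 20, -45] -> [44, -24, 20] -> 3
  [-45, 27, -12, 20, -26, 16, 12, -45, 13, -45] -> [-12, 20, -26, 16, 12] -> 5
  [21, 15, 9, -31] -> [] -> 0

3; 5; 0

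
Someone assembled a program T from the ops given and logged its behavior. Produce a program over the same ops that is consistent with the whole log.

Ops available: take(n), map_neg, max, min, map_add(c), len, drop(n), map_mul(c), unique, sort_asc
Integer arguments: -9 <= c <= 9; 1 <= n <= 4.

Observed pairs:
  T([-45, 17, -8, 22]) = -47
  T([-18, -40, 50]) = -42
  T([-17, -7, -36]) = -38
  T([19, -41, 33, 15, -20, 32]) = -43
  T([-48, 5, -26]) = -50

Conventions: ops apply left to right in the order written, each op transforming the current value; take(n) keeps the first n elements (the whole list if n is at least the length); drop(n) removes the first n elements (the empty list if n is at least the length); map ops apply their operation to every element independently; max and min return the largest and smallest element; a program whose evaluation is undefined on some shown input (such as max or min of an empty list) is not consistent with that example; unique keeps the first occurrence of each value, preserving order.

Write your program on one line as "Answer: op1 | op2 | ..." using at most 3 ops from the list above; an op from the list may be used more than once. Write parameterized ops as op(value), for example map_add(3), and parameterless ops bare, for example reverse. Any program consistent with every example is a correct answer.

map_add(-2) | min

Check, running the answer program on each example:
  [-45, 17, -8, 22] -> [-47, 15, -10, 20] -> -47
  [-18, -40, 50] -> [-20, -42, 48] -> -42
  [-17, -7, -36] -> [-19, -9, -38] -> -38
  [19, -41, 33, 15, -20, 32] -> [17, -43, 31, 13, -22, 30] -> -43
  [-48, 5, -26] -> [-50, 3, -28] -> -50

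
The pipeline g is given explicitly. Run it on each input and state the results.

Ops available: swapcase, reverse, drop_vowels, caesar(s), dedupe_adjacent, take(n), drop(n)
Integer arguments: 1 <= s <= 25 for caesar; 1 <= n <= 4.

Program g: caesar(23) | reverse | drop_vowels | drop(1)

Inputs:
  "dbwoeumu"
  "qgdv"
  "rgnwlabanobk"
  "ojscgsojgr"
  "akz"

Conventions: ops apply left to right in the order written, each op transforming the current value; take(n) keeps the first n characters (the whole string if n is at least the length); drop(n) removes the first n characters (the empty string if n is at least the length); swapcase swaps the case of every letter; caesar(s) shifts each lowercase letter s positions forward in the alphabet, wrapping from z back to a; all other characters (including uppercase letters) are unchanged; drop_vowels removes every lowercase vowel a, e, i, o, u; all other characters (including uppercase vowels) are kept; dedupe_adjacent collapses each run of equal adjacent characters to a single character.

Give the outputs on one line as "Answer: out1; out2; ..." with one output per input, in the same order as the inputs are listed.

Execution, op by op:
  "dbwoeumu" -> "aytlbrjr" -> "rjrbltya" -> "rjrblty" -> "jrblty"
  "qgdv" -> "ndas" -> "sadn" -> "sdn" -> "dn"
  "rgnwlabanobk" -> "odktixyxklyh" -> "hylkxyxitkdo" -> "hylkxyxtkd" -> "ylkxyxtkd"
  "ojscgsojgr" -> "lgpzdplgdo" -> "odglpdzpgl" -> "dglpdzpgl" -> "glpdzpgl"
  "akz" -> "xhw" -> "whx" -> "whx" -> "hx"

"jrblty"; "dn"; "ylkxyxtkd"; "glpdzpgl"; "hx"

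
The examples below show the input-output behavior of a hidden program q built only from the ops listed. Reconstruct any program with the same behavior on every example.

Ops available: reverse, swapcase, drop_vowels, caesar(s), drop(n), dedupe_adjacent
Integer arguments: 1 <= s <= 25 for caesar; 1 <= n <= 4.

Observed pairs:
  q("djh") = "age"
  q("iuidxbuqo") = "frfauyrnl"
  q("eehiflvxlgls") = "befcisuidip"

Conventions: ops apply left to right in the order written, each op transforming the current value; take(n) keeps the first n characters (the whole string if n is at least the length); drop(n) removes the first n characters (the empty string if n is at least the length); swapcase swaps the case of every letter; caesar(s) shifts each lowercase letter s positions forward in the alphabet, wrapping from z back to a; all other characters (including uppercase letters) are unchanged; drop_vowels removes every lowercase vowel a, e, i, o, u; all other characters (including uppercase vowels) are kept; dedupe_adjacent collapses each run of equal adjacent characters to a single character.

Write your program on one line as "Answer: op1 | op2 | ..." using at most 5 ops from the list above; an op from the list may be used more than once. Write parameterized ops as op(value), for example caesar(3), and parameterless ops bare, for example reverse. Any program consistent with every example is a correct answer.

reverse | dedupe_adjacent | reverse | caesar(23)

Check, running the answer program on each example:
  "djh" -> "hjd" -> "hjd" -> "djh" -> "age"
  "iuidxbuqo" -> "oqubxdiui" -> "oqubxdiui" -> "iuidxbuqo" -> "frfauyrnl"
  "eehiflvxlgls" -> "slglxvlfihee" -> "slglxvlfihe" -> "ehiflvxlgls" -> "befcisuidip"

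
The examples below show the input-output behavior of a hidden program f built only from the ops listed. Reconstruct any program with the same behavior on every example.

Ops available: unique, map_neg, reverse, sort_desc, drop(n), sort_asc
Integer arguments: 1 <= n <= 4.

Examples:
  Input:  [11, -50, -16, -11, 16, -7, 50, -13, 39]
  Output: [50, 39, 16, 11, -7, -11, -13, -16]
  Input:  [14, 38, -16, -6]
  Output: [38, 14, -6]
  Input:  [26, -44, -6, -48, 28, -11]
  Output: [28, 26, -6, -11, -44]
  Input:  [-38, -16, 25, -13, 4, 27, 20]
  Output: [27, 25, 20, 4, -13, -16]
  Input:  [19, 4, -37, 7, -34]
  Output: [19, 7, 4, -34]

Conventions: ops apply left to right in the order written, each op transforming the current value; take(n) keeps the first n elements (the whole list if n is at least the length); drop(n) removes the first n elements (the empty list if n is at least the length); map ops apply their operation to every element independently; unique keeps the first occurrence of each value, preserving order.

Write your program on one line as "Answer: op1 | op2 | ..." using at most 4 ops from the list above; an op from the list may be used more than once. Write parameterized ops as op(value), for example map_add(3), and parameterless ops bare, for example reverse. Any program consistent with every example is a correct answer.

sort_asc | drop(1) | reverse

Check, running the answer program on each example:
  [11, -50, -16, -11, 16, -7, 50, -13, 39] -> [-50, -16, -13, -11, -7, 11, 16, 39, 50] -> [-16, -13, -11, -7, 11, 16, 39, 50] -> [50, 39, 16, 11, -7, -11, -13, -16]
  [14, 38, -16, -6] -> [-16, -6, 14, 38] -> [-6, 14, 38] -> [38, 14, -6]
  [26, -44, -6, -48, 28, -11] -> [-48, -44, -11, -6, 26, 28] -> [-44, -11, -6, 26, 28] -> [28, 26, -6, -11, -44]
  [-38, -16, 25, -13, 4, 27, 20] -> [-38, -16, -13, 4, 20, 25, 27] -> [-16, -13, 4, 20, 25, 27] -> [27, 25, 20, 4, -13, -16]
  [19, 4, -37, 7, -34] -> [-37, -34, 4, 7, 19] -> [-34, 4, 7, 19] -> [19, 7, 4, -34]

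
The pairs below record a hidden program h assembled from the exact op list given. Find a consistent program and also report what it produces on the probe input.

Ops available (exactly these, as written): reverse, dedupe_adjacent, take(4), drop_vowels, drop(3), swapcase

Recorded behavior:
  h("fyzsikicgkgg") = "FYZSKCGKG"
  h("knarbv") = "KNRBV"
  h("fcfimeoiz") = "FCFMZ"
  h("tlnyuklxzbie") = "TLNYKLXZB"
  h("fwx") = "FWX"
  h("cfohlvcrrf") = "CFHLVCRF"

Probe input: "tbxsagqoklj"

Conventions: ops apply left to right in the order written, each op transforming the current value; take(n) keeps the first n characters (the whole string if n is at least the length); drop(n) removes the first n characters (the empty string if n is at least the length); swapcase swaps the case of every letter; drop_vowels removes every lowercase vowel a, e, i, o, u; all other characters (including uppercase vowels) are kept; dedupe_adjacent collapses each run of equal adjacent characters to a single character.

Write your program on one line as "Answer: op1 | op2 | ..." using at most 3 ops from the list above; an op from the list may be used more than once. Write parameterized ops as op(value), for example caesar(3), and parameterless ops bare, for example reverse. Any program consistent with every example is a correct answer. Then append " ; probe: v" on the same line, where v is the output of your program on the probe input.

drop_vowels | swapcase | dedupe_adjacent ; probe: "TBXSGQKLJ"

Check, running the answer program on each example:
  "fyzsikicgkgg" -> "fyzskcgkgg" -> "FYZSKCGKGG" -> "FYZSKCGKG"
  "knarbv" -> "knrbv" -> "KNRBV" -> "KNRBV"
  "fcfimeoiz" -> "fcfmz" -> "FCFMZ" -> "FCFMZ"
  "tlnyuklxzbie" -> "tlnyklxzb" -> "TLNYKLXZB" -> "TLNYKLXZB"
  "fwx" -> "fwx" -> "FWX" -> "FWX"
  "cfohlvcrrf" -> "cfhlvcrrf" -> "CFHLVCRRF" -> "CFHLVCRF"
  probe: "tbxsagqoklj" -> "tbxsgqklj" -> "TBXSGQKLJ" -> "TBXSGQKLJ"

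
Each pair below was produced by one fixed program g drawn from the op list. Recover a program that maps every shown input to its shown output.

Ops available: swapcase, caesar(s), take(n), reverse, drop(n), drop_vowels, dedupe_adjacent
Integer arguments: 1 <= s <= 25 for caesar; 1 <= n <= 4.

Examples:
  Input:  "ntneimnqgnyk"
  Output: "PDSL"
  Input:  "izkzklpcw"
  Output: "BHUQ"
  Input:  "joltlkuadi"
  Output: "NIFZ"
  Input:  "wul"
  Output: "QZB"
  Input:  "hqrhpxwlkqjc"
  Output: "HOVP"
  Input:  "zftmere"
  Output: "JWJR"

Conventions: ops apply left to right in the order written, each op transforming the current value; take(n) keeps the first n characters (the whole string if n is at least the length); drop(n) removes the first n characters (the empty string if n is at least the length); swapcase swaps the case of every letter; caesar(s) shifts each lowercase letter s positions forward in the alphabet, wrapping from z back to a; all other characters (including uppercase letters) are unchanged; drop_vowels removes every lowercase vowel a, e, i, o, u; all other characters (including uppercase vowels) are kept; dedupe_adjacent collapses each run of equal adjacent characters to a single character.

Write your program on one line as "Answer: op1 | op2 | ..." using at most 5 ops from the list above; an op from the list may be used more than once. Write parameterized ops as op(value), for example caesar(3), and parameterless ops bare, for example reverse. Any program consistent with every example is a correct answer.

caesar(5) | reverse | take(4) | swapcase

Check, running the answer program on each example:
  "ntneimnqgnyk" -> "sysjnrsvlsdp" -> "pdslvsrnjsys" -> "pdsl" -> "PDSL"
  "izkzklpcw" -> "nepepquhb" -> "bhuqpepen" -> "bhuq" -> "BHUQ"
  "joltlkuadi" -> "otqyqpzfin" -> "nifzpqyqto" -> "nifz" -> "NIFZ"
  "wul" -> "bzq" -> "qzb" -> "qzb" -> "QZB"
  "hqrhpxwlkqjc" -> "mvwmucbqpvoh" -> "hovpqbcumwvm" -> "hovp" -> "HOVP"
  "zftmere" -> "ekyrjwj" -> "jwjryke" -> "jwjr" -> "JWJR"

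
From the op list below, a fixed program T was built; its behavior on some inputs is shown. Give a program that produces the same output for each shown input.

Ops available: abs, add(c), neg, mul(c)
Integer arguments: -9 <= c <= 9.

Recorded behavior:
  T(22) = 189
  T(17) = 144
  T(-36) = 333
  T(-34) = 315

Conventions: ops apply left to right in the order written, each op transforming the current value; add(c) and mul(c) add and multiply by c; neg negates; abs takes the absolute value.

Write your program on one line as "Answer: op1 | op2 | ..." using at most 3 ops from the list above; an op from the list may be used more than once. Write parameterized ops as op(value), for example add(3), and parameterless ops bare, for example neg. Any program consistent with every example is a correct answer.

mul(9) | add(-9) | abs

Check, running the answer program on each example:
  22 -> 198 -> 189 -> 189
  17 -> 153 -> 144 -> 144
  -36 -> -324 -> -333 -> 333
  -34 -> -306 -> -315 -> 315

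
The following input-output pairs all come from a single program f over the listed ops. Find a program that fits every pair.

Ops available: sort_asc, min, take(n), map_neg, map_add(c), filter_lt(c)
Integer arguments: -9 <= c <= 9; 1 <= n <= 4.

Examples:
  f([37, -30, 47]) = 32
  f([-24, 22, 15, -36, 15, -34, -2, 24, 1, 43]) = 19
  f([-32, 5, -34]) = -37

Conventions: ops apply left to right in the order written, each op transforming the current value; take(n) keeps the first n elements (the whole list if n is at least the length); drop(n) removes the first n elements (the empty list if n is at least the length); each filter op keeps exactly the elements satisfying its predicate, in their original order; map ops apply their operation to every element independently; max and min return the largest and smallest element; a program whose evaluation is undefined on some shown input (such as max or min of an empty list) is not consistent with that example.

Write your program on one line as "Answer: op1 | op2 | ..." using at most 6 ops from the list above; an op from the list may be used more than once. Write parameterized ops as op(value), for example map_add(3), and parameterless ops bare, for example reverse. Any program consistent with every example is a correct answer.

map_neg | sort_asc | map_neg | map_add(-5) | take(2) | min

Check, running the answer program on each example:
  [37, -30, 47] -> [-37, 30, -47] -> [-47, -37, 30] -> [47, 37, -30] -> [42, 32, -35] -> [42, 32] -> 32
  [-24, 22, 15, -36, 15, -34, -2, 24, 1, 43] -> [24, -22, -15, 36, -15, 34, 2, -24, -1, -43] -> [-43, -24, -22, -15, -15, -1, 2, 24, 34, 36] -> [43, 24, 22, 15, 15, 1, -2, -24, -34, -36] -> [38, 19, 17, 10, 10, -4, -7, -29, -39, -41] -> [38, 19] -> 19
  [-32, 5, -34] -> [32, -5, 34] -> [-5, 32, 34] -> [5, -32, -34] -> [0, -37, -39] -> [0, -37] -> -37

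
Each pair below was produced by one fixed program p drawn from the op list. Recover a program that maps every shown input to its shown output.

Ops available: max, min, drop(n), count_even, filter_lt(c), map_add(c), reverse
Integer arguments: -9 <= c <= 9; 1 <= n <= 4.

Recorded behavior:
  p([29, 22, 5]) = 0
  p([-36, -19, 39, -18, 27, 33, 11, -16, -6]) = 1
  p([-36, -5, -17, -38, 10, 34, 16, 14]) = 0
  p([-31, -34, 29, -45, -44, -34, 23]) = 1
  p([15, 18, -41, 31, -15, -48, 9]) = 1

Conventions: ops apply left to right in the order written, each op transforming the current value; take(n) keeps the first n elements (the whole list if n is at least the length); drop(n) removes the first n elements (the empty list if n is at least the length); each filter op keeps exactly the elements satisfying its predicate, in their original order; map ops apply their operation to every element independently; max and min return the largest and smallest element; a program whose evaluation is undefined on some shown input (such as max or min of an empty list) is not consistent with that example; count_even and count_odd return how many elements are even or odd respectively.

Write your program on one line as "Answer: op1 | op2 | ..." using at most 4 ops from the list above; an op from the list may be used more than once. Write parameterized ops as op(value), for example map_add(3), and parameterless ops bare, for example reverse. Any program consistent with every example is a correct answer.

drop(1) | drop(4) | filter_lt(-7) | count_even

Check, running the answer program on each example:
  [29, 22, 5] -> [22, 5] -> [] -> [] -> 0
  [-36, -19, 39, -18, 27, 33, 11, -16, -6] -> [-19, 39, -18, 27, 33, 11, -16, -6] -> [33, 11, -16, -6] -> [-16] -> 1
  [-36, -5, -17, -38, 10, 34, 16, 14] -> [-5, -17, -38, 10, 34, 16, 14] -> [34, 16, 14] -> [] -> 0
  [-31, -34, 29, -45, -44, -34, 23] -> [-34, 29, -45, -44, -34, 23] -> [-34, 23] -> [-34] -> 1
  [15, 18, -41, 31, -15, -48, 9] -> [18, -41, 31, -15, -48, 9] -> [-48, 9] -> [-48] -> 1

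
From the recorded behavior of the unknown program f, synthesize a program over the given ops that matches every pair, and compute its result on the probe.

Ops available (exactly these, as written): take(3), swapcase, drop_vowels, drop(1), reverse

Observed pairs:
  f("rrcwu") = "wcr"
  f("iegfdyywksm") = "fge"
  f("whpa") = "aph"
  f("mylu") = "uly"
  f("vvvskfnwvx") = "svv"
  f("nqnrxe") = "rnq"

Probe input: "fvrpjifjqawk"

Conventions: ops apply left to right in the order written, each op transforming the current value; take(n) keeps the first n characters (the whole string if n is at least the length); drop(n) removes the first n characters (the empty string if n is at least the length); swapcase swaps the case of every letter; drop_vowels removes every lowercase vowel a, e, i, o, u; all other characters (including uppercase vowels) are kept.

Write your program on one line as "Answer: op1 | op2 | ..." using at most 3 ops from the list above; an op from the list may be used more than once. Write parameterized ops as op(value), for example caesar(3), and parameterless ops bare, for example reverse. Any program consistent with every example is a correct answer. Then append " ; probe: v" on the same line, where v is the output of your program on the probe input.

drop(1) | take(3) | reverse ; probe: "prv"

Check, running the answer program on each example:
  "rrcwu" -> "rcwu" -> "rcw" -> "wcr"
  "iegfdyywksm" -> "egfdyywksm" -> "egf" -> "fge"
  "whpa" -> "hpa" -> "hpa" -> "aph"
  "mylu" -> "ylu" -> "ylu" -> "uly"
  "vvvskfnwvx" -> "vvskfnwvx" -> "vvs" -> "svv"
  "nqnrxe" -> "qnrxe" -> "qnr" -> "rnq"
  probe: "fvrpjifjqawk" -> "vrpjifjqawk" -> "vrp" -> "prv"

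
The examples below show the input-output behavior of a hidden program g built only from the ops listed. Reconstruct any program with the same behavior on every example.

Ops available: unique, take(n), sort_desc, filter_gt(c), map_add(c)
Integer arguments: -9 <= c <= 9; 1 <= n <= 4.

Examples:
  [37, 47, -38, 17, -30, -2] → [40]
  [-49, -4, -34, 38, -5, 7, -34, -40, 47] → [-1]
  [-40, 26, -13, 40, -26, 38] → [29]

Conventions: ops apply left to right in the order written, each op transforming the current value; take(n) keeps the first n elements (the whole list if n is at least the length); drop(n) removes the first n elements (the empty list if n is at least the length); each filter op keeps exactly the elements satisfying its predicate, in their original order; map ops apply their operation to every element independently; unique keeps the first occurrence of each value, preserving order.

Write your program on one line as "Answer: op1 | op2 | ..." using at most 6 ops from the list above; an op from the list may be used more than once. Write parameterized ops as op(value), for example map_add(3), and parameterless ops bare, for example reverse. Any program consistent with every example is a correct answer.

map_add(4) | filter_gt(-8) | filter_gt(-1) | take(1) | map_add(-1)

Check, running the answer program on each example:
  [37, 47, -38, 17, -30, -2] -> [41, 51, -34, 21, -26, 2] -> [41, 51, 21, 2] -> [41, 51, 21, 2] -> [41] -> [40]
  [-49, -4, -34, 38, -5, 7, -34, -40, 47] -> [-45, 0, -30, 42, -1, 11, -30, -36, 51] -> [0, 42, -1, 11, 51] -> [0, 42, 11, 51] -> [0] -> [-1]
  [-40, 26, -13, 40, -26, 38] -> [-36, 30, -9, 44, -22, 42] -> [30, 44, 42] -> [30, 44, 42] -> [30] -> [29]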